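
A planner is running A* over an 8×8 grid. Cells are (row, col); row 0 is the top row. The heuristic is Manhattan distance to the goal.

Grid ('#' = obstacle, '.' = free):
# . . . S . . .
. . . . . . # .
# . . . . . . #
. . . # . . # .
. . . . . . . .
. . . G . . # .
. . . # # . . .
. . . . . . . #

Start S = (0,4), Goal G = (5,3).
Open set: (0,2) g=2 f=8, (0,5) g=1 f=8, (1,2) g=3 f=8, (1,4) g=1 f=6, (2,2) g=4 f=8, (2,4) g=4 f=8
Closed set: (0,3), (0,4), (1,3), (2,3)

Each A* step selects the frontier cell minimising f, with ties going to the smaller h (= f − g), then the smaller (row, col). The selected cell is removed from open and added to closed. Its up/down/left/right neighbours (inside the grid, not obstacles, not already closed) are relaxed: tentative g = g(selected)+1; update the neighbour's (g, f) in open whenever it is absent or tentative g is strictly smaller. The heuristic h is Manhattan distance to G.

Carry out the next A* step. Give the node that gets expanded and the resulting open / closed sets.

expanded=(1,4); open=[(0,2) g=2 f=8, (0,5) g=1 f=8, (1,2) g=3 f=8, (1,5) g=2 f=8, (2,2) g=4 f=8, (2,4) g=2 f=6]; closed=[(0,3), (0,4), (1,3), (1,4), (2,3)]

step 1: expand (1,4) (f=6, h=5) → closed; open now [(0,2) g=2 f=8, (0,5) g=1 f=8, (1,2) g=3 f=8, (1,5) g=2 f=8, (2,2) g=4 f=8, (2,4) g=2 f=6]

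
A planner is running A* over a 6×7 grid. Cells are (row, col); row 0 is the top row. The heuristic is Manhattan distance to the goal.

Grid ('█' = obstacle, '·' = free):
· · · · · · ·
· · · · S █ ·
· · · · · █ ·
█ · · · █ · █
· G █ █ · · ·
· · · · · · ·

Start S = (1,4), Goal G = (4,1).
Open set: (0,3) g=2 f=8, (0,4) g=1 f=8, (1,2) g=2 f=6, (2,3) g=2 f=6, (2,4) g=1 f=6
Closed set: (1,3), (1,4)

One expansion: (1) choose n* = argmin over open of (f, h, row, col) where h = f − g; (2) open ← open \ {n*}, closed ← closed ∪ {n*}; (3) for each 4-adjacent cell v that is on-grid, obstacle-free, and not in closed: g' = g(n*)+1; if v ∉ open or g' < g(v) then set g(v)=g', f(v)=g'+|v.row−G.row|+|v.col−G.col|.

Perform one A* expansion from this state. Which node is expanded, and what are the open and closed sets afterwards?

step 1: expand (1,2) (f=6, h=4) → closed; open now [(0,2) g=3 f=8, (0,3) g=2 f=8, (0,4) g=1 f=8, (1,1) g=3 f=6, (2,2) g=3 f=6, (2,3) g=2 f=6, (2,4) g=1 f=6]

expanded=(1,2); open=[(0,2) g=3 f=8, (0,3) g=2 f=8, (0,4) g=1 f=8, (1,1) g=3 f=6, (2,2) g=3 f=6, (2,3) g=2 f=6, (2,4) g=1 f=6]; closed=[(1,2), (1,3), (1,4)]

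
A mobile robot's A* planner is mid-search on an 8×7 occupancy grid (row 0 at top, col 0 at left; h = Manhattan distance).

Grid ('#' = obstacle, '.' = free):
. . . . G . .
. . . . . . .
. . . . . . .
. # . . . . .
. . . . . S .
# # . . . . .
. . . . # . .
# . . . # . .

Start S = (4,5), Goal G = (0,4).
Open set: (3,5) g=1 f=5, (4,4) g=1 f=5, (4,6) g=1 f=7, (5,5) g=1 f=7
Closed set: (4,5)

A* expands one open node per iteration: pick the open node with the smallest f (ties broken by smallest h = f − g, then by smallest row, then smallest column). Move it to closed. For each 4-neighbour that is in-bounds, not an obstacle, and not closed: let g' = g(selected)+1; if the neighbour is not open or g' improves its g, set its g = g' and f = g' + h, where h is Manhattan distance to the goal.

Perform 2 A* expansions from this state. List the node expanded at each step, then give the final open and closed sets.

step 1: expand (3,5) (f=5, h=4) → closed; open now [(2,5) g=2 f=5, (3,4) g=2 f=5, (3,6) g=2 f=7, (4,4) g=1 f=5, (4,6) g=1 f=7, (5,5) g=1 f=7]
step 2: expand (2,5) (f=5, h=3) → closed; open now [(1,5) g=3 f=5, (2,4) g=3 f=5, (2,6) g=3 f=7, (3,4) g=2 f=5, (3,6) g=2 f=7, (4,4) g=1 f=5, (4,6) g=1 f=7, (5,5) g=1 f=7]

order=[(3,5) → (2,5)]; open=[(1,5) g=3 f=5, (2,4) g=3 f=5, (2,6) g=3 f=7, (3,4) g=2 f=5, (3,6) g=2 f=7, (4,4) g=1 f=5, (4,6) g=1 f=7, (5,5) g=1 f=7]; closed=[(2,5), (3,5), (4,5)]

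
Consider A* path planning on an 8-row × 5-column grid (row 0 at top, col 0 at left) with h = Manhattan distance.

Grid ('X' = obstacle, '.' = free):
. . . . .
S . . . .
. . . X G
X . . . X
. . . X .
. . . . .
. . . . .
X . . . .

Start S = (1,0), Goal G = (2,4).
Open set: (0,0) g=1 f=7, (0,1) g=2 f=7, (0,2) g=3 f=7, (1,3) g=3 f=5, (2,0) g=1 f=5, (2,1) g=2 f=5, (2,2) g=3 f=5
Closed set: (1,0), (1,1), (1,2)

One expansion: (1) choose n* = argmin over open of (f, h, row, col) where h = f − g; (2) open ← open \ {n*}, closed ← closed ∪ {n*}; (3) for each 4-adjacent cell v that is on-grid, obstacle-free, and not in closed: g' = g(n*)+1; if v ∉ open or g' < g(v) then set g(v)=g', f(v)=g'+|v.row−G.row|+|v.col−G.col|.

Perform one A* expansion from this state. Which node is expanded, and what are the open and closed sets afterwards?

step 1: expand (1,3) (f=5, h=2) → closed; open now [(0,0) g=1 f=7, (0,1) g=2 f=7, (0,2) g=3 f=7, (0,3) g=4 f=7, (1,4) g=4 f=5, (2,0) g=1 f=5, (2,1) g=2 f=5, (2,2) g=3 f=5]

expanded=(1,3); open=[(0,0) g=1 f=7, (0,1) g=2 f=7, (0,2) g=3 f=7, (0,3) g=4 f=7, (1,4) g=4 f=5, (2,0) g=1 f=5, (2,1) g=2 f=5, (2,2) g=3 f=5]; closed=[(1,0), (1,1), (1,2), (1,3)]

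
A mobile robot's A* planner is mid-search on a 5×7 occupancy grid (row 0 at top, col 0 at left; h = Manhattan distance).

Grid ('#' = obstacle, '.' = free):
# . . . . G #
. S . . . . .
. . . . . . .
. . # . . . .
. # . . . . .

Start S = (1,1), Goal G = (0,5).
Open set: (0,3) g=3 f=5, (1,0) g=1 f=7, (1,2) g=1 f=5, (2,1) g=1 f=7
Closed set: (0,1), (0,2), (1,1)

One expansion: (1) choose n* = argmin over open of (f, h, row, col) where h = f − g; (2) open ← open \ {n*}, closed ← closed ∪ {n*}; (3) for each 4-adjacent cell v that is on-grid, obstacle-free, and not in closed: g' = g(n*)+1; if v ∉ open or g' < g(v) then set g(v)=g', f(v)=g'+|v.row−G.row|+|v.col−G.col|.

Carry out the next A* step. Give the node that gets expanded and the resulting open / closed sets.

expanded=(0,3); open=[(0,4) g=4 f=5, (1,0) g=1 f=7, (1,2) g=1 f=5, (1,3) g=4 f=7, (2,1) g=1 f=7]; closed=[(0,1), (0,2), (0,3), (1,1)]

step 1: expand (0,3) (f=5, h=2) → closed; open now [(0,4) g=4 f=5, (1,0) g=1 f=7, (1,2) g=1 f=5, (1,3) g=4 f=7, (2,1) g=1 f=7]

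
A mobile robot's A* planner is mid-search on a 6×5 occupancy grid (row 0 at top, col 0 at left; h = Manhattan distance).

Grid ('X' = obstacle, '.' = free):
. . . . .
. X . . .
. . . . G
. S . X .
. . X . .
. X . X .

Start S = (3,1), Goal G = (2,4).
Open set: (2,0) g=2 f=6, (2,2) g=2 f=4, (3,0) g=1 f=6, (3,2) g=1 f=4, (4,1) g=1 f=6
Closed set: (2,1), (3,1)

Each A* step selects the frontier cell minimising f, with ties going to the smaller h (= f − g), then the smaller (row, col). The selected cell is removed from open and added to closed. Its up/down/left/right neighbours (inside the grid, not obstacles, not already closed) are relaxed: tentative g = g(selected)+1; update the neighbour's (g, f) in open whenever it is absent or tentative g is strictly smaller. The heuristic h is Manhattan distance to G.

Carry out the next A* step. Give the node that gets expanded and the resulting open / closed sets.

step 1: expand (2,2) (f=4, h=2) → closed; open now [(1,2) g=3 f=6, (2,0) g=2 f=6, (2,3) g=3 f=4, (3,0) g=1 f=6, (3,2) g=1 f=4, (4,1) g=1 f=6]

expanded=(2,2); open=[(1,2) g=3 f=6, (2,0) g=2 f=6, (2,3) g=3 f=4, (3,0) g=1 f=6, (3,2) g=1 f=4, (4,1) g=1 f=6]; closed=[(2,1), (2,2), (3,1)]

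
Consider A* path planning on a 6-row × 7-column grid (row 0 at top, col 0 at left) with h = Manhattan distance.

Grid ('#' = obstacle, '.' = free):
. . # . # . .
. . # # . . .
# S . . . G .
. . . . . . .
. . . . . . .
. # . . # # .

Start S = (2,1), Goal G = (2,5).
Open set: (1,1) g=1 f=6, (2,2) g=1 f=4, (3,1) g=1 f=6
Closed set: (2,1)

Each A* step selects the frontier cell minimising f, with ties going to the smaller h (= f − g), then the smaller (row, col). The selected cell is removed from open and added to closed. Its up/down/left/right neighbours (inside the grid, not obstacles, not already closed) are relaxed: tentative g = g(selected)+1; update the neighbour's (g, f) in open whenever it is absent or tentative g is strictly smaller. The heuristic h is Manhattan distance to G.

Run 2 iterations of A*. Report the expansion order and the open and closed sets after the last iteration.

step 1: expand (2,2) (f=4, h=3) → closed; open now [(1,1) g=1 f=6, (2,3) g=2 f=4, (3,1) g=1 f=6, (3,2) g=2 f=6]
step 2: expand (2,3) (f=4, h=2) → closed; open now [(1,1) g=1 f=6, (2,4) g=3 f=4, (3,1) g=1 f=6, (3,2) g=2 f=6, (3,3) g=3 f=6]

order=[(2,2) → (2,3)]; open=[(1,1) g=1 f=6, (2,4) g=3 f=4, (3,1) g=1 f=6, (3,2) g=2 f=6, (3,3) g=3 f=6]; closed=[(2,1), (2,2), (2,3)]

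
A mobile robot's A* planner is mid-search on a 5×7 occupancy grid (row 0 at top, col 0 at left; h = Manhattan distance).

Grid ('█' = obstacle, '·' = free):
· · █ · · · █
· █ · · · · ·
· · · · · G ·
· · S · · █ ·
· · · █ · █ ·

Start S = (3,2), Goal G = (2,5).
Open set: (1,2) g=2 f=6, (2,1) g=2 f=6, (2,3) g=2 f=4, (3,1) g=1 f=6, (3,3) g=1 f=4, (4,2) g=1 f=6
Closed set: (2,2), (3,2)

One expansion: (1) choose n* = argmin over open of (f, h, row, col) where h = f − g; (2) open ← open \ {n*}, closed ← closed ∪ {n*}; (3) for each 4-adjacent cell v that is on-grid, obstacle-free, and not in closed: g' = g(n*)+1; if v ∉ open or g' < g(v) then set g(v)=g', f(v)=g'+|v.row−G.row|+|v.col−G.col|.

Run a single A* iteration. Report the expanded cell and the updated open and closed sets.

step 1: expand (2,3) (f=4, h=2) → closed; open now [(1,2) g=2 f=6, (1,3) g=3 f=6, (2,1) g=2 f=6, (2,4) g=3 f=4, (3,1) g=1 f=6, (3,3) g=1 f=4, (4,2) g=1 f=6]

expanded=(2,3); open=[(1,2) g=2 f=6, (1,3) g=3 f=6, (2,1) g=2 f=6, (2,4) g=3 f=4, (3,1) g=1 f=6, (3,3) g=1 f=4, (4,2) g=1 f=6]; closed=[(2,2), (2,3), (3,2)]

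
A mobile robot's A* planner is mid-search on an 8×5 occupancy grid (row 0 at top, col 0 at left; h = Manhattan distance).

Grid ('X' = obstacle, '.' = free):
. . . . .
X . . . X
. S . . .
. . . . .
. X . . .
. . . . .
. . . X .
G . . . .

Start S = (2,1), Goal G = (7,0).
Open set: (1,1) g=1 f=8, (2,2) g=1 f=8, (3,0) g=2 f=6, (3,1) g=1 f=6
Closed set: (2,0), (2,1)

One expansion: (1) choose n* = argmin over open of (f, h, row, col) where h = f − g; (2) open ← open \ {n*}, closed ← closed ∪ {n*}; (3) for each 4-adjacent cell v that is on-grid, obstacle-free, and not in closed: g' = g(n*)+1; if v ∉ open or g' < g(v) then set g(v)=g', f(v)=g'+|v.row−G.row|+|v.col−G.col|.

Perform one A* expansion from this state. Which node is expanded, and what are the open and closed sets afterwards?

expanded=(3,0); open=[(1,1) g=1 f=8, (2,2) g=1 f=8, (3,1) g=1 f=6, (4,0) g=3 f=6]; closed=[(2,0), (2,1), (3,0)]

step 1: expand (3,0) (f=6, h=4) → closed; open now [(1,1) g=1 f=8, (2,2) g=1 f=8, (3,1) g=1 f=6, (4,0) g=3 f=6]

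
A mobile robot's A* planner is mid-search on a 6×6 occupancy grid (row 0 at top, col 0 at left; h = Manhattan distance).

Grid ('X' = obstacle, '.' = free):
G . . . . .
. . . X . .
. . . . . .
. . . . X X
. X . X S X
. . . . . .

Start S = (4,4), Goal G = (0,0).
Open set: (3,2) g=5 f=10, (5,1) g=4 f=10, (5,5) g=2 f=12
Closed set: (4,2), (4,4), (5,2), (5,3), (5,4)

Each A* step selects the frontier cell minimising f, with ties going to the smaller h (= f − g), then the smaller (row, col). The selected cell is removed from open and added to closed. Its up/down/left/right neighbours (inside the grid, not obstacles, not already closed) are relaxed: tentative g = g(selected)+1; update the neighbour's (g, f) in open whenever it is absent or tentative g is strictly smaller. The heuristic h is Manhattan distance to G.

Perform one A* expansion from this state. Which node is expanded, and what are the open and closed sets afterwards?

expanded=(3,2); open=[(2,2) g=6 f=10, (3,1) g=6 f=10, (3,3) g=6 f=12, (5,1) g=4 f=10, (5,5) g=2 f=12]; closed=[(3,2), (4,2), (4,4), (5,2), (5,3), (5,4)]

step 1: expand (3,2) (f=10, h=5) → closed; open now [(2,2) g=6 f=10, (3,1) g=6 f=10, (3,3) g=6 f=12, (5,1) g=4 f=10, (5,5) g=2 f=12]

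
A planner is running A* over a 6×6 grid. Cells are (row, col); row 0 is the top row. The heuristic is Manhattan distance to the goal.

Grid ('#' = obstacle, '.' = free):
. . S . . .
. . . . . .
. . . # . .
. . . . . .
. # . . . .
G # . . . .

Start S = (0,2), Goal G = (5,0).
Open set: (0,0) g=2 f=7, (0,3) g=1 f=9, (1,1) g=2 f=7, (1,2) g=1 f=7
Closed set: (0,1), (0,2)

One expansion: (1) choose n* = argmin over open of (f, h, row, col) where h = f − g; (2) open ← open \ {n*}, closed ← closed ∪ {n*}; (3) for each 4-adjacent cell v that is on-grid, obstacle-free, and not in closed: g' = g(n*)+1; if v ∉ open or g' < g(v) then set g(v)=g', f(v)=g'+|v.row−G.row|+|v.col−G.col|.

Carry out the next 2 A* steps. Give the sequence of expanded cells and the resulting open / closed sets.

step 1: expand (0,0) (f=7, h=5) → closed; open now [(0,3) g=1 f=9, (1,0) g=3 f=7, (1,1) g=2 f=7, (1,2) g=1 f=7]
step 2: expand (1,0) (f=7, h=4) → closed; open now [(0,3) g=1 f=9, (1,1) g=2 f=7, (1,2) g=1 f=7, (2,0) g=4 f=7]

order=[(0,0) → (1,0)]; open=[(0,3) g=1 f=9, (1,1) g=2 f=7, (1,2) g=1 f=7, (2,0) g=4 f=7]; closed=[(0,0), (0,1), (0,2), (1,0)]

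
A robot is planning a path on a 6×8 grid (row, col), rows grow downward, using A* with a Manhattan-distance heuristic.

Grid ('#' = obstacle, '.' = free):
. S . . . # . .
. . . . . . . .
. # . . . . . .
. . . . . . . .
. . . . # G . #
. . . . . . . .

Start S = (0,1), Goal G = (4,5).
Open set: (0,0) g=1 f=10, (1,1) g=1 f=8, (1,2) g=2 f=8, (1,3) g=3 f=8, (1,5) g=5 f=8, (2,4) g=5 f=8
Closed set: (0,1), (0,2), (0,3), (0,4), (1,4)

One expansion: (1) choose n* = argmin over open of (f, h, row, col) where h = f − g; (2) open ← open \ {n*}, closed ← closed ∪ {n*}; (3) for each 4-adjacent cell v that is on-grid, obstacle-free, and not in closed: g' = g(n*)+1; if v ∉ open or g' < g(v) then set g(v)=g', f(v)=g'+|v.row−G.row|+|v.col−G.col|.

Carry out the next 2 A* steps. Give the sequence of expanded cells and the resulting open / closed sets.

step 1: expand (1,5) (f=8, h=3) → closed; open now [(0,0) g=1 f=10, (1,1) g=1 f=8, (1,2) g=2 f=8, (1,3) g=3 f=8, (1,6) g=6 f=10, (2,4) g=5 f=8, (2,5) g=6 f=8]
step 2: expand (2,5) (f=8, h=2) → closed; open now [(0,0) g=1 f=10, (1,1) g=1 f=8, (1,2) g=2 f=8, (1,3) g=3 f=8, (1,6) g=6 f=10, (2,4) g=5 f=8, (2,6) g=7 f=10, (3,5) g=7 f=8]

order=[(1,5) → (2,5)]; open=[(0,0) g=1 f=10, (1,1) g=1 f=8, (1,2) g=2 f=8, (1,3) g=3 f=8, (1,6) g=6 f=10, (2,4) g=5 f=8, (2,6) g=7 f=10, (3,5) g=7 f=8]; closed=[(0,1), (0,2), (0,3), (0,4), (1,4), (1,5), (2,5)]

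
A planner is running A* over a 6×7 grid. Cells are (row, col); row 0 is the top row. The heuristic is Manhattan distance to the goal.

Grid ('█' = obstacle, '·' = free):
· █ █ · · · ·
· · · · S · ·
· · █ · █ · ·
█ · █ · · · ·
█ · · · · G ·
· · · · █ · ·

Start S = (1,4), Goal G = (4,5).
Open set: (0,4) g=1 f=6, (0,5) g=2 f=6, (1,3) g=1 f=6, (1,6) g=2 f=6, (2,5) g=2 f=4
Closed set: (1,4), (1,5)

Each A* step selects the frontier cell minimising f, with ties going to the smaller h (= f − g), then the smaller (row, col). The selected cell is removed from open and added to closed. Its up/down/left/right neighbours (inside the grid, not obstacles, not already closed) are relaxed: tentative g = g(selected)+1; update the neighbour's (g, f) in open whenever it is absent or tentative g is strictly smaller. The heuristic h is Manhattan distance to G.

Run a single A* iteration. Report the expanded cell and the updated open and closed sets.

step 1: expand (2,5) (f=4, h=2) → closed; open now [(0,4) g=1 f=6, (0,5) g=2 f=6, (1,3) g=1 f=6, (1,6) g=2 f=6, (2,6) g=3 f=6, (3,5) g=3 f=4]

expanded=(2,5); open=[(0,4) g=1 f=6, (0,5) g=2 f=6, (1,3) g=1 f=6, (1,6) g=2 f=6, (2,6) g=3 f=6, (3,5) g=3 f=4]; closed=[(1,4), (1,5), (2,5)]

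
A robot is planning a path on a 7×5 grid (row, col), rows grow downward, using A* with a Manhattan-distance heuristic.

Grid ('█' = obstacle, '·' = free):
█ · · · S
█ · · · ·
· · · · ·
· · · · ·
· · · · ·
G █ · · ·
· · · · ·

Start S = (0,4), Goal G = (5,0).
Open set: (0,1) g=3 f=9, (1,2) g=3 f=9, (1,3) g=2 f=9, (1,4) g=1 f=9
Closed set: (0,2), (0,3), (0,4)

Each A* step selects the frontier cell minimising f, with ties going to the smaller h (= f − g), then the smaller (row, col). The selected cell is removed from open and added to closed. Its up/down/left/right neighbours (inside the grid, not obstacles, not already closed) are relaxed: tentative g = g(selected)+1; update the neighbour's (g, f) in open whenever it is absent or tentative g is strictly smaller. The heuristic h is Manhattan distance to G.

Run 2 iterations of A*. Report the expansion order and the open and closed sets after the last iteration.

step 1: expand (0,1) (f=9, h=6) → closed; open now [(1,1) g=4 f=9, (1,2) g=3 f=9, (1,3) g=2 f=9, (1,4) g=1 f=9]
step 2: expand (1,1) (f=9, h=5) → closed; open now [(1,2) g=3 f=9, (1,3) g=2 f=9, (1,4) g=1 f=9, (2,1) g=5 f=9]

order=[(0,1) → (1,1)]; open=[(1,2) g=3 f=9, (1,3) g=2 f=9, (1,4) g=1 f=9, (2,1) g=5 f=9]; closed=[(0,1), (0,2), (0,3), (0,4), (1,1)]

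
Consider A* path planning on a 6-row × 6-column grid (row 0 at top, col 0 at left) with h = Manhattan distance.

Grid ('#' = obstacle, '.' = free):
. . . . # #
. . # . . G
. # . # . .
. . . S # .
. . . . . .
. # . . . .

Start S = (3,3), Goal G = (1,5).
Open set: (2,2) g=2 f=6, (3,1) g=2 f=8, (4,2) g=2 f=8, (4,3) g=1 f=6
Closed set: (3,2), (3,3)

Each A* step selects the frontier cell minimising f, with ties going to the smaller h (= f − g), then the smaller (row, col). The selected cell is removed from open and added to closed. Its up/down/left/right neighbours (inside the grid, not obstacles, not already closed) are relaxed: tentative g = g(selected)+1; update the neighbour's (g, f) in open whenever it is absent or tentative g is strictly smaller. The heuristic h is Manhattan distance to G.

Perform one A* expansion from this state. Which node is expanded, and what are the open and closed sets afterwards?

step 1: expand (2,2) (f=6, h=4) → closed; open now [(3,1) g=2 f=8, (4,2) g=2 f=8, (4,3) g=1 f=6]

expanded=(2,2); open=[(3,1) g=2 f=8, (4,2) g=2 f=8, (4,3) g=1 f=6]; closed=[(2,2), (3,2), (3,3)]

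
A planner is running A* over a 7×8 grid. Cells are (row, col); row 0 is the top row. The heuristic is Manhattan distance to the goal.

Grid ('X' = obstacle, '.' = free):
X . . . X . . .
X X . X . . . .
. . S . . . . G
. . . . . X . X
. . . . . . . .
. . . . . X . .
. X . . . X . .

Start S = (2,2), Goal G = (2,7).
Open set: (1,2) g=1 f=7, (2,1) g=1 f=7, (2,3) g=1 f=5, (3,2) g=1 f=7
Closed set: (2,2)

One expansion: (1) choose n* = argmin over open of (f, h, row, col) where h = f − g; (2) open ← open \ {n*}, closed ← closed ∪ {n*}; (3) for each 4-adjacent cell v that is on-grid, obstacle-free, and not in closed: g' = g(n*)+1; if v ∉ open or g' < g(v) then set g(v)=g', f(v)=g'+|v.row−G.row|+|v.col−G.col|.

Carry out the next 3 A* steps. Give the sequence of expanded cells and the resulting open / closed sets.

step 1: expand (2,3) (f=5, h=4) → closed; open now [(1,2) g=1 f=7, (2,1) g=1 f=7, (2,4) g=2 f=5, (3,2) g=1 f=7, (3,3) g=2 f=7]
step 2: expand (2,4) (f=5, h=3) → closed; open now [(1,2) g=1 f=7, (1,4) g=3 f=7, (2,1) g=1 f=7, (2,5) g=3 f=5, (3,2) g=1 f=7, (3,3) g=2 f=7, (3,4) g=3 f=7]
step 3: expand (2,5) (f=5, h=2) → closed; open now [(1,2) g=1 f=7, (1,4) g=3 f=7, (1,5) g=4 f=7, (2,1) g=1 f=7, (2,6) g=4 f=5, (3,2) g=1 f=7, (3,3) g=2 f=7, (3,4) g=3 f=7]

order=[(2,3) → (2,4) → (2,5)]; open=[(1,2) g=1 f=7, (1,4) g=3 f=7, (1,5) g=4 f=7, (2,1) g=1 f=7, (2,6) g=4 f=5, (3,2) g=1 f=7, (3,3) g=2 f=7, (3,4) g=3 f=7]; closed=[(2,2), (2,3), (2,4), (2,5)]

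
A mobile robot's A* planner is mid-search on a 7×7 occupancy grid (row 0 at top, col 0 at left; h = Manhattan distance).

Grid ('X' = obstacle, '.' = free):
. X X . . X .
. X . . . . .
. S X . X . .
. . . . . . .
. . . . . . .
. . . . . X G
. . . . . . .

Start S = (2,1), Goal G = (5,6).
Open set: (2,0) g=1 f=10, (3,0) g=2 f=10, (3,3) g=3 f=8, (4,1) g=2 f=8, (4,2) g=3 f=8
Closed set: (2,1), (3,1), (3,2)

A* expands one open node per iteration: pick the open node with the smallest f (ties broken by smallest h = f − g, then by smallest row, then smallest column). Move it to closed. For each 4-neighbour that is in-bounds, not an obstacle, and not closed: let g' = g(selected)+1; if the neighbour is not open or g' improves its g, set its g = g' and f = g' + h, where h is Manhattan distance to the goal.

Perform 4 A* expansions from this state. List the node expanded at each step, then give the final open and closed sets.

step 1: expand (3,3) (f=8, h=5) → closed; open now [(2,0) g=1 f=10, (2,3) g=4 f=10, (3,0) g=2 f=10, (3,4) g=4 f=8, (4,1) g=2 f=8, (4,2) g=3 f=8, (4,3) g=4 f=8]
step 2: expand (3,4) (f=8, h=4) → closed; open now [(2,0) g=1 f=10, (2,3) g=4 f=10, (3,0) g=2 f=10, (3,5) g=5 f=8, (4,1) g=2 f=8, (4,2) g=3 f=8, (4,3) g=4 f=8, (4,4) g=5 f=8]
step 3: expand (3,5) (f=8, h=3) → closed; open now [(2,0) g=1 f=10, (2,3) g=4 f=10, (2,5) g=6 f=10, (3,0) g=2 f=10, (3,6) g=6 f=8, (4,1) g=2 f=8, (4,2) g=3 f=8, (4,3) g=4 f=8, (4,4) g=5 f=8, (4,5) g=6 f=8]
step 4: expand (3,6) (f=8, h=2) → closed; open now [(2,0) g=1 f=10, (2,3) g=4 f=10, (2,5) g=6 f=10, (2,6) g=7 f=10, (3,0) g=2 f=10, (4,1) g=2 f=8, (4,2) g=3 f=8, (4,3) g=4 f=8, (4,4) g=5 f=8, (4,5) g=6 f=8, (4,6) g=7 f=8]

order=[(3,3) → (3,4) → (3,5) → (3,6)]; open=[(2,0) g=1 f=10, (2,3) g=4 f=10, (2,5) g=6 f=10, (2,6) g=7 f=10, (3,0) g=2 f=10, (4,1) g=2 f=8, (4,2) g=3 f=8, (4,3) g=4 f=8, (4,4) g=5 f=8, (4,5) g=6 f=8, (4,6) g=7 f=8]; closed=[(2,1), (3,1), (3,2), (3,3), (3,4), (3,5), (3,6)]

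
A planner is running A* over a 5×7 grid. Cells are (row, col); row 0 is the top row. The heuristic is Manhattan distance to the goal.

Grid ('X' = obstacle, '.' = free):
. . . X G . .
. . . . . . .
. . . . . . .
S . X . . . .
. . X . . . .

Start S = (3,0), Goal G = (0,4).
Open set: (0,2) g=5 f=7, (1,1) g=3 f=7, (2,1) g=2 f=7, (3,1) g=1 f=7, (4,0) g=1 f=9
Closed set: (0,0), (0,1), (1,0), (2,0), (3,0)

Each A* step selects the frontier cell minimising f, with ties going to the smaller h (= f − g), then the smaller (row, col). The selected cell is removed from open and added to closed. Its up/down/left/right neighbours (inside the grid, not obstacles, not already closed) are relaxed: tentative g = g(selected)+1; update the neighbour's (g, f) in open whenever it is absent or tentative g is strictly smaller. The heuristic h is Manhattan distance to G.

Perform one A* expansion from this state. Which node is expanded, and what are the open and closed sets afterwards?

step 1: expand (0,2) (f=7, h=2) → closed; open now [(1,1) g=3 f=7, (1,2) g=6 f=9, (2,1) g=2 f=7, (3,1) g=1 f=7, (4,0) g=1 f=9]

expanded=(0,2); open=[(1,1) g=3 f=7, (1,2) g=6 f=9, (2,1) g=2 f=7, (3,1) g=1 f=7, (4,0) g=1 f=9]; closed=[(0,0), (0,1), (0,2), (1,0), (2,0), (3,0)]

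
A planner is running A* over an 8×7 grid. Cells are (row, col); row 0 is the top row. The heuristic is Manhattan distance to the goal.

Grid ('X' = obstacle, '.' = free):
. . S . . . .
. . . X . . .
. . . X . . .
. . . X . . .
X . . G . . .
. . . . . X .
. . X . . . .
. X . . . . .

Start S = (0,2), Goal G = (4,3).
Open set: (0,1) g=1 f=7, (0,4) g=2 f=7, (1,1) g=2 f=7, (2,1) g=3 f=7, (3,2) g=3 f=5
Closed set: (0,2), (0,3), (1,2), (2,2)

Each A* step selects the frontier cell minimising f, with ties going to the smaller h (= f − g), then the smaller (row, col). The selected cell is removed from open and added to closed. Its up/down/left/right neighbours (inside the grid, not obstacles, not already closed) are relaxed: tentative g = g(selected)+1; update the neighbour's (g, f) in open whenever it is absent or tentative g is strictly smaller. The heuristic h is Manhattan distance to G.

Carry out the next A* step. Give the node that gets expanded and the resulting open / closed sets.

expanded=(3,2); open=[(0,1) g=1 f=7, (0,4) g=2 f=7, (1,1) g=2 f=7, (2,1) g=3 f=7, (3,1) g=4 f=7, (4,2) g=4 f=5]; closed=[(0,2), (0,3), (1,2), (2,2), (3,2)]

step 1: expand (3,2) (f=5, h=2) → closed; open now [(0,1) g=1 f=7, (0,4) g=2 f=7, (1,1) g=2 f=7, (2,1) g=3 f=7, (3,1) g=4 f=7, (4,2) g=4 f=5]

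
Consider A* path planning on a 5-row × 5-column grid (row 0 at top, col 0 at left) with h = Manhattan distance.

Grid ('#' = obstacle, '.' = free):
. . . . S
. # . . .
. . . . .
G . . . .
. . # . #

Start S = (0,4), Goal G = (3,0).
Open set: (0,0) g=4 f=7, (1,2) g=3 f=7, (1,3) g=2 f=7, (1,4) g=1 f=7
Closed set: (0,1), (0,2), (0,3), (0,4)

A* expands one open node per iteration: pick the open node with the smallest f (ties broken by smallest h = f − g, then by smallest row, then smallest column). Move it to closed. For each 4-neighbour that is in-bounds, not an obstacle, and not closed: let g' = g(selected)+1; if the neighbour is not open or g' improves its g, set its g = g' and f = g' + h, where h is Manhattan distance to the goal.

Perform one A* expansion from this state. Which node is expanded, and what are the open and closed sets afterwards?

step 1: expand (0,0) (f=7, h=3) → closed; open now [(1,0) g=5 f=7, (1,2) g=3 f=7, (1,3) g=2 f=7, (1,4) g=1 f=7]

expanded=(0,0); open=[(1,0) g=5 f=7, (1,2) g=3 f=7, (1,3) g=2 f=7, (1,4) g=1 f=7]; closed=[(0,0), (0,1), (0,2), (0,3), (0,4)]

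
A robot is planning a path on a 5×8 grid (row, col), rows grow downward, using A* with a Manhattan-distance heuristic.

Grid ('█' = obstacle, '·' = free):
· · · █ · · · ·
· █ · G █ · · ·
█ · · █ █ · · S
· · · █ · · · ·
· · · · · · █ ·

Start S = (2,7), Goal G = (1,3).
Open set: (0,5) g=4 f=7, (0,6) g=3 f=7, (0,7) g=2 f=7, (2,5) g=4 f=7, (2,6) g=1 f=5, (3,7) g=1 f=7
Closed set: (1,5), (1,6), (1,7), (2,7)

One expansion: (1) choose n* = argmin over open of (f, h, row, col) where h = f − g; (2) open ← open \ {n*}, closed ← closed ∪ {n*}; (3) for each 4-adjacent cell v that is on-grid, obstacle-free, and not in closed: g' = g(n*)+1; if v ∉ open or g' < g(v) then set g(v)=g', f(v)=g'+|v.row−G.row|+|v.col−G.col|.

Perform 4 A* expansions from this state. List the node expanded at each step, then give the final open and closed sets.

order=[(2,6) → (2,5) → (0,5) → (0,4)]; open=[(0,6) g=3 f=7, (0,7) g=2 f=7, (3,5) g=3 f=7, (3,6) g=2 f=7, (3,7) g=1 f=7]; closed=[(0,4), (0,5), (1,5), (1,6), (1,7), (2,5), (2,6), (2,7)]

step 1: expand (2,6) (f=5, h=4) → closed; open now [(0,5) g=4 f=7, (0,6) g=3 f=7, (0,7) g=2 f=7, (2,5) g=2 f=5, (3,6) g=2 f=7, (3,7) g=1 f=7]
step 2: expand (2,5) (f=5, h=3) → closed; open now [(0,5) g=4 f=7, (0,6) g=3 f=7, (0,7) g=2 f=7, (3,5) g=3 f=7, (3,6) g=2 f=7, (3,7) g=1 f=7]
step 3: expand (0,5) (f=7, h=3) → closed; open now [(0,4) g=5 f=7, (0,6) g=3 f=7, (0,7) g=2 f=7, (3,5) g=3 f=7, (3,6) g=2 f=7, (3,7) g=1 f=7]
step 4: expand (0,4) (f=7, h=2) → closed; open now [(0,6) g=3 f=7, (0,7) g=2 f=7, (3,5) g=3 f=7, (3,6) g=2 f=7, (3,7) g=1 f=7]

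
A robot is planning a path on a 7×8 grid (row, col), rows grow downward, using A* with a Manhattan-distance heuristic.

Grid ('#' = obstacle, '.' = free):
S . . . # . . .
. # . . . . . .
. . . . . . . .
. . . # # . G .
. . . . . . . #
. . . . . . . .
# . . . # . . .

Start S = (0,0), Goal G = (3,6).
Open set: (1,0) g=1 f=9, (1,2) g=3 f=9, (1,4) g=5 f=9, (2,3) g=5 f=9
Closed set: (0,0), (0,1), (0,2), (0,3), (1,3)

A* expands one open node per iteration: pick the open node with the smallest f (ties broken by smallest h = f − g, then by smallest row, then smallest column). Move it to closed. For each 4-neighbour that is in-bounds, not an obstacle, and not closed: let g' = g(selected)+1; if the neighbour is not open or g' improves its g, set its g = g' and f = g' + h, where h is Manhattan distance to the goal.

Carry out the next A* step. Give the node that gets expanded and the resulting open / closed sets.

step 1: expand (1,4) (f=9, h=4) → closed; open now [(1,0) g=1 f=9, (1,2) g=3 f=9, (1,5) g=6 f=9, (2,3) g=5 f=9, (2,4) g=6 f=9]

expanded=(1,4); open=[(1,0) g=1 f=9, (1,2) g=3 f=9, (1,5) g=6 f=9, (2,3) g=5 f=9, (2,4) g=6 f=9]; closed=[(0,0), (0,1), (0,2), (0,3), (1,3), (1,4)]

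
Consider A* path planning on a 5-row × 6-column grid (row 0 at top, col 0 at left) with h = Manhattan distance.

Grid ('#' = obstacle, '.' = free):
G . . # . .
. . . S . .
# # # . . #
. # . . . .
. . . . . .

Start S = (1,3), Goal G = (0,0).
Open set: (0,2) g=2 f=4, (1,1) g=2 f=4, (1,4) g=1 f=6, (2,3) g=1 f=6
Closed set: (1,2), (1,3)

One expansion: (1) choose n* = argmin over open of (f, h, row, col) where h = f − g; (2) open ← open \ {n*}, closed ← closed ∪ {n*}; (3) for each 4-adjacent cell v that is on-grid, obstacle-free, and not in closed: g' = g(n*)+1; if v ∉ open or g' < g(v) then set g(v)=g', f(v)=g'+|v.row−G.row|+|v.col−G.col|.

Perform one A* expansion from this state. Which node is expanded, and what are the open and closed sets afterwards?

expanded=(0,2); open=[(0,1) g=3 f=4, (1,1) g=2 f=4, (1,4) g=1 f=6, (2,3) g=1 f=6]; closed=[(0,2), (1,2), (1,3)]

step 1: expand (0,2) (f=4, h=2) → closed; open now [(0,1) g=3 f=4, (1,1) g=2 f=4, (1,4) g=1 f=6, (2,3) g=1 f=6]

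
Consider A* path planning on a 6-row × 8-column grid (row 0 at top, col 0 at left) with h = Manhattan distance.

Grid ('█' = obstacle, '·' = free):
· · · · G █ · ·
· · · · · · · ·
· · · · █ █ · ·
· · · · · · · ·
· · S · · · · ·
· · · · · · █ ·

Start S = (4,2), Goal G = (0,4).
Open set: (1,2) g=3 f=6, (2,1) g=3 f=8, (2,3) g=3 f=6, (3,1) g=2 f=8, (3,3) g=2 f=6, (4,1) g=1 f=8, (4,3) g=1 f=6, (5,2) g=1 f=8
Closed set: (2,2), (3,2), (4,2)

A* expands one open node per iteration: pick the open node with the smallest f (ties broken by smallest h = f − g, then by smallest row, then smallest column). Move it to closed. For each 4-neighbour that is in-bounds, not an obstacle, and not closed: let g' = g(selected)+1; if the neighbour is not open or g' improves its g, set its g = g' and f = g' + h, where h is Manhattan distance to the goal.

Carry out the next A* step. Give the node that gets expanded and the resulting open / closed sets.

expanded=(1,2); open=[(0,2) g=4 f=6, (1,1) g=4 f=8, (1,3) g=4 f=6, (2,1) g=3 f=8, (2,3) g=3 f=6, (3,1) g=2 f=8, (3,3) g=2 f=6, (4,1) g=1 f=8, (4,3) g=1 f=6, (5,2) g=1 f=8]; closed=[(1,2), (2,2), (3,2), (4,2)]

step 1: expand (1,2) (f=6, h=3) → closed; open now [(0,2) g=4 f=6, (1,1) g=4 f=8, (1,3) g=4 f=6, (2,1) g=3 f=8, (2,3) g=3 f=6, (3,1) g=2 f=8, (3,3) g=2 f=6, (4,1) g=1 f=8, (4,3) g=1 f=6, (5,2) g=1 f=8]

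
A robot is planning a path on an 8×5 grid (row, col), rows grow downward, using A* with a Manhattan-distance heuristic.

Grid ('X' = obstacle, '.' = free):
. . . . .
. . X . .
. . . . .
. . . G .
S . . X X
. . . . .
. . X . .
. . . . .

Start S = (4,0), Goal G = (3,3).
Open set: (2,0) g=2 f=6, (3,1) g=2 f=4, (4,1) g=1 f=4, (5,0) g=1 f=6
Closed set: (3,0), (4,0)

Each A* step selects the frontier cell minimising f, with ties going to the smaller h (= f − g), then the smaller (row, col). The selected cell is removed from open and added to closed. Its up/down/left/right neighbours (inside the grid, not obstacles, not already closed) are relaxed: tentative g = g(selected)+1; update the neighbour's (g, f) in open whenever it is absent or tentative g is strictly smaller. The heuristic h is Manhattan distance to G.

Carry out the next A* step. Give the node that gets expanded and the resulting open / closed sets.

step 1: expand (3,1) (f=4, h=2) → closed; open now [(2,0) g=2 f=6, (2,1) g=3 f=6, (3,2) g=3 f=4, (4,1) g=1 f=4, (5,0) g=1 f=6]

expanded=(3,1); open=[(2,0) g=2 f=6, (2,1) g=3 f=6, (3,2) g=3 f=4, (4,1) g=1 f=4, (5,0) g=1 f=6]; closed=[(3,0), (3,1), (4,0)]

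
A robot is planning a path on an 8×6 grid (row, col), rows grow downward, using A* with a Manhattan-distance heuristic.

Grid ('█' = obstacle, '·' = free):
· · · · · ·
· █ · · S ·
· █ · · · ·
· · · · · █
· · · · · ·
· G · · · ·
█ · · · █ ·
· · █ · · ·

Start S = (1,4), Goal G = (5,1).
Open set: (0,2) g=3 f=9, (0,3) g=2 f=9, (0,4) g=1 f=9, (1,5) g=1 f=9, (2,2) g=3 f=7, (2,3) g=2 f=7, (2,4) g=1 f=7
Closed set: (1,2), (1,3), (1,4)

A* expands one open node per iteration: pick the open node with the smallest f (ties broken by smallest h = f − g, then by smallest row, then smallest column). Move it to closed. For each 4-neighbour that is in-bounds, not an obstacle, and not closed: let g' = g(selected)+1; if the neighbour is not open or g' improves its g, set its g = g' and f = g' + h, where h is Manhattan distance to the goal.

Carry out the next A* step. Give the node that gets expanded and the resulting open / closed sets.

expanded=(2,2); open=[(0,2) g=3 f=9, (0,3) g=2 f=9, (0,4) g=1 f=9, (1,5) g=1 f=9, (2,3) g=2 f=7, (2,4) g=1 f=7, (3,2) g=4 f=7]; closed=[(1,2), (1,3), (1,4), (2,2)]

step 1: expand (2,2) (f=7, h=4) → closed; open now [(0,2) g=3 f=9, (0,3) g=2 f=9, (0,4) g=1 f=9, (1,5) g=1 f=9, (2,3) g=2 f=7, (2,4) g=1 f=7, (3,2) g=4 f=7]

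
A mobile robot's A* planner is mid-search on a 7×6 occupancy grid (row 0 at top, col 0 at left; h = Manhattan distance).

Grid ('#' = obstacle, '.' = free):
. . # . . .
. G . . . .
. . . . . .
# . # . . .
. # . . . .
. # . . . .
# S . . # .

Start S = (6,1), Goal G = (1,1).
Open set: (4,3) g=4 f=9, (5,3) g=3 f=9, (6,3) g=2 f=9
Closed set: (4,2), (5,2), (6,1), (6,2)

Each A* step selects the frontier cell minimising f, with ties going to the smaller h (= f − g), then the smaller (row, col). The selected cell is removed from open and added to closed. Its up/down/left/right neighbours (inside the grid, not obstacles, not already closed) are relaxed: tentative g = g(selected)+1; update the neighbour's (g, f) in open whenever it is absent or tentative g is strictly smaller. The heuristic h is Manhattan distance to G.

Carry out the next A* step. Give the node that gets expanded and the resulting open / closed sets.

expanded=(4,3); open=[(3,3) g=5 f=9, (4,4) g=5 f=11, (5,3) g=3 f=9, (6,3) g=2 f=9]; closed=[(4,2), (4,3), (5,2), (6,1), (6,2)]

step 1: expand (4,3) (f=9, h=5) → closed; open now [(3,3) g=5 f=9, (4,4) g=5 f=11, (5,3) g=3 f=9, (6,3) g=2 f=9]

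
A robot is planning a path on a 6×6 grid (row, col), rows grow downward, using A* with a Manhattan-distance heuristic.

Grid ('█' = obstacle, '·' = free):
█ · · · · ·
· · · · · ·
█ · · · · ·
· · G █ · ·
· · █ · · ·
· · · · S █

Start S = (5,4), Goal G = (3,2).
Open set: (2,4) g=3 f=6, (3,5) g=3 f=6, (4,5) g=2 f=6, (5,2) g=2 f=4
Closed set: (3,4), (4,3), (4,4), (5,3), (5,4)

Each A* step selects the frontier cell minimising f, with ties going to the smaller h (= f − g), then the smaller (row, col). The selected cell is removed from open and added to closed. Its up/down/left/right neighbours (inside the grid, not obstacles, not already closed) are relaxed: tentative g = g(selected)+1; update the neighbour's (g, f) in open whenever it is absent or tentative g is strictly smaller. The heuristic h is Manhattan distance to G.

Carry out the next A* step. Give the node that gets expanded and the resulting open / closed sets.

step 1: expand (5,2) (f=4, h=2) → closed; open now [(2,4) g=3 f=6, (3,5) g=3 f=6, (4,5) g=2 f=6, (5,1) g=3 f=6]

expanded=(5,2); open=[(2,4) g=3 f=6, (3,5) g=3 f=6, (4,5) g=2 f=6, (5,1) g=3 f=6]; closed=[(3,4), (4,3), (4,4), (5,2), (5,3), (5,4)]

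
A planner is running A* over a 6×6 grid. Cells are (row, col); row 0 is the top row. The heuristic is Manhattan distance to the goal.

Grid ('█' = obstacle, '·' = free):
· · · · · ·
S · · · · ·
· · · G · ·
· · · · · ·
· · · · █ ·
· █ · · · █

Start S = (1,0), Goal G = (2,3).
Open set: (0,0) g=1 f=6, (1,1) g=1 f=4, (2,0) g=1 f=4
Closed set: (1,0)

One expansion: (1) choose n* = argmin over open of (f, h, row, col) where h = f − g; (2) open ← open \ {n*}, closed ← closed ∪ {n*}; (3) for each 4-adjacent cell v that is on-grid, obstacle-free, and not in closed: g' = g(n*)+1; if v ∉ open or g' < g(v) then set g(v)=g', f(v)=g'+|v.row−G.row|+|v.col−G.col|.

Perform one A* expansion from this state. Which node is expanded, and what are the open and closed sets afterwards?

step 1: expand (1,1) (f=4, h=3) → closed; open now [(0,0) g=1 f=6, (0,1) g=2 f=6, (1,2) g=2 f=4, (2,0) g=1 f=4, (2,1) g=2 f=4]

expanded=(1,1); open=[(0,0) g=1 f=6, (0,1) g=2 f=6, (1,2) g=2 f=4, (2,0) g=1 f=4, (2,1) g=2 f=4]; closed=[(1,0), (1,1)]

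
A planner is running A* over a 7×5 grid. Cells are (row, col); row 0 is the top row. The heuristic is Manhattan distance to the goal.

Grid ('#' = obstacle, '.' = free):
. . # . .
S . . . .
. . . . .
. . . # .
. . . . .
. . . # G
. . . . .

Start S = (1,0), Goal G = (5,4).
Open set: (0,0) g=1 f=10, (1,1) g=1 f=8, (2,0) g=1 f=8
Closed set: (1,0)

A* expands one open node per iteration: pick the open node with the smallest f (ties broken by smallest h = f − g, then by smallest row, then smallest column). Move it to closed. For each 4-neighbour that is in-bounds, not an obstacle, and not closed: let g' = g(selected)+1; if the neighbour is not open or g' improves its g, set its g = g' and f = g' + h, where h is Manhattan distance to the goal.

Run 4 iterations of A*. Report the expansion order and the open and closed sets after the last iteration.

step 1: expand (1,1) (f=8, h=7) → closed; open now [(0,0) g=1 f=10, (0,1) g=2 f=10, (1,2) g=2 f=8, (2,0) g=1 f=8, (2,1) g=2 f=8]
step 2: expand (1,2) (f=8, h=6) → closed; open now [(0,0) g=1 f=10, (0,1) g=2 f=10, (1,3) g=3 f=8, (2,0) g=1 f=8, (2,1) g=2 f=8, (2,2) g=3 f=8]
step 3: expand (1,3) (f=8, h=5) → closed; open now [(0,0) g=1 f=10, (0,1) g=2 f=10, (0,3) g=4 f=10, (1,4) g=4 f=8, (2,0) g=1 f=8, (2,1) g=2 f=8, (2,2) g=3 f=8, (2,3) g=4 f=8]
step 4: expand (1,4) (f=8, h=4) → closed; open now [(0,0) g=1 f=10, (0,1) g=2 f=10, (0,3) g=4 f=10, (0,4) g=5 f=10, (2,0) g=1 f=8, (2,1) g=2 f=8, (2,2) g=3 f=8, (2,3) g=4 f=8, (2,4) g=5 f=8]

order=[(1,1) → (1,2) → (1,3) → (1,4)]; open=[(0,0) g=1 f=10, (0,1) g=2 f=10, (0,3) g=4 f=10, (0,4) g=5 f=10, (2,0) g=1 f=8, (2,1) g=2 f=8, (2,2) g=3 f=8, (2,3) g=4 f=8, (2,4) g=5 f=8]; closed=[(1,0), (1,1), (1,2), (1,3), (1,4)]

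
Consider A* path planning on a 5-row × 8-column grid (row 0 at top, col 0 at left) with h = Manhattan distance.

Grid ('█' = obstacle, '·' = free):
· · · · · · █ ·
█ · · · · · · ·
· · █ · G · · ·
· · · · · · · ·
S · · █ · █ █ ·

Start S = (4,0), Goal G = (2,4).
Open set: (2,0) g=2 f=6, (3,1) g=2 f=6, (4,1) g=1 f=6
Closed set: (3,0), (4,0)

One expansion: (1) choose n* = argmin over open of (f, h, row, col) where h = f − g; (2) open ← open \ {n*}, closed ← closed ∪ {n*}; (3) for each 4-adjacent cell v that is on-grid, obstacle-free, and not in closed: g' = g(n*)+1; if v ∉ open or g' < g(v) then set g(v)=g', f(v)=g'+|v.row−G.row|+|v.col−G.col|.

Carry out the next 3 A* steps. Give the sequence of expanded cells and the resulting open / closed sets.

order=[(2,0) → (2,1) → (3,1)]; open=[(1,1) g=4 f=8, (3,2) g=3 f=6, (4,1) g=1 f=6]; closed=[(2,0), (2,1), (3,0), (3,1), (4,0)]

step 1: expand (2,0) (f=6, h=4) → closed; open now [(2,1) g=3 f=6, (3,1) g=2 f=6, (4,1) g=1 f=6]
step 2: expand (2,1) (f=6, h=3) → closed; open now [(1,1) g=4 f=8, (3,1) g=2 f=6, (4,1) g=1 f=6]
step 3: expand (3,1) (f=6, h=4) → closed; open now [(1,1) g=4 f=8, (3,2) g=3 f=6, (4,1) g=1 f=6]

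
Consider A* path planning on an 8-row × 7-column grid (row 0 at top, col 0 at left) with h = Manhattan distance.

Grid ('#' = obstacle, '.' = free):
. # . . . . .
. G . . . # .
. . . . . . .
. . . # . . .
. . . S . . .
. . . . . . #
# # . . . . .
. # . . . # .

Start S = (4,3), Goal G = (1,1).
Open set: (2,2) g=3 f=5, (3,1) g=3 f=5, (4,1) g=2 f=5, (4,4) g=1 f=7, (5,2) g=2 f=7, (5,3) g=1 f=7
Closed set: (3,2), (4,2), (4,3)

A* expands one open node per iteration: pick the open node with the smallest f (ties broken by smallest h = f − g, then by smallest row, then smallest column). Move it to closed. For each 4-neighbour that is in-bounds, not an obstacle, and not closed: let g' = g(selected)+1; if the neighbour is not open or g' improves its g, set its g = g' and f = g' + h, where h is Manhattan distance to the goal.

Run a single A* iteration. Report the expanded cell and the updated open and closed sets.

step 1: expand (2,2) (f=5, h=2) → closed; open now [(1,2) g=4 f=5, (2,1) g=4 f=5, (2,3) g=4 f=7, (3,1) g=3 f=5, (4,1) g=2 f=5, (4,4) g=1 f=7, (5,2) g=2 f=7, (5,3) g=1 f=7]

expanded=(2,2); open=[(1,2) g=4 f=5, (2,1) g=4 f=5, (2,3) g=4 f=7, (3,1) g=3 f=5, (4,1) g=2 f=5, (4,4) g=1 f=7, (5,2) g=2 f=7, (5,3) g=1 f=7]; closed=[(2,2), (3,2), (4,2), (4,3)]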